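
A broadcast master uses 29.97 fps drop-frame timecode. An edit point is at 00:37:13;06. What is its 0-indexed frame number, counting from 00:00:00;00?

As if non-drop at 30 labels/s: (0 × 3600 + 37 × 60 + 13) × 30 + 6 = 66996.
Minute boundaries passed: 37; those not divisible by 10: 37 − 3 = 34; dropped labels = 2 × 34 = 68.
Actual frame index = 66996 − 68 = 66928.

66928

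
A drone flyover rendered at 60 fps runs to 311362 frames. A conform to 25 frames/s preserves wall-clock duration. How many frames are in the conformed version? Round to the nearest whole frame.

Frames at target rate = 311362 × (25) / (60) = 778405/6 ≈ 129734.167.
Nearest whole frame: 129734.

129734 frames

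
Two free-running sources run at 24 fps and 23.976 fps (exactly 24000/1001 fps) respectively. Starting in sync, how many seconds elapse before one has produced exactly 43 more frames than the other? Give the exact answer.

43043/24 seconds

The gap grows by |24000/1001 − 24| = 24/1001 frames per second.
Time for a 43-frame gap: 43 ÷ (24/1001) = 43043/24 s.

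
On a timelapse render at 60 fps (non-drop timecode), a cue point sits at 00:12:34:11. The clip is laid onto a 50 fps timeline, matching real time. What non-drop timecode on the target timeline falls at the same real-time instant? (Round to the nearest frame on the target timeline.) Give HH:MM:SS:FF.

00:12:34:09

Source frame index: (0×3600 + 12×60 + 34) × 60 + 11 = 45251.
Real time: 45251 / (60) = 45251/60 s.
Target frame: (45251/60) × (50) = 226255/6 ≈ 37709.167 → 37709.
At 50 labels/s: frame 37709 → 00:12:34:09.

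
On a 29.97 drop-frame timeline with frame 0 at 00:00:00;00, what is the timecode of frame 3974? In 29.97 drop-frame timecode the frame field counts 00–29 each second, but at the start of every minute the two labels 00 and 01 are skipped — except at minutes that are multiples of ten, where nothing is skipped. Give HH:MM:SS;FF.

Ten DF minutes hold 17982 frames, so frame 3974 lies in block 0 (frames 0–17981) with 3974 frames into that block.
The block's first minute is 1800 frames and the rest 1798 each; 3974 frames reaches minute 2, so 0 × 18 + 2 × 2 = 4 labels have been skipped so far.
Adding those back, label number 3974 + 4 = 3978 at 30 labels/s is 132 s + 18 f = 0 h 2 min 12 s frame 18, i.e. 00:02:12;18.

00:02:12;18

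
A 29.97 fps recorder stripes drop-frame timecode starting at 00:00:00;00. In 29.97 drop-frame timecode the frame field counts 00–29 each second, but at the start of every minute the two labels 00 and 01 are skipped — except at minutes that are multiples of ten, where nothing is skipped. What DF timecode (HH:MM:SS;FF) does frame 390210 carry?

Ten DF minutes hold 17982 frames, so frame 390210 lies in block 21 (frames 377622–395603) with 12588 frames into that block.
The block's first minute is 1800 frames and the rest 1798 each; 12588 frames reaches minute 7, so 21 × 18 + 7 × 2 = 392 labels have been skipped so far.
Adding those back, label number 390210 + 392 = 390602 at 30 labels/s is 13020 s + 2 f = 3 h 37 min 0 s frame 2, i.e. 03:37:00;02.

03:37:00;02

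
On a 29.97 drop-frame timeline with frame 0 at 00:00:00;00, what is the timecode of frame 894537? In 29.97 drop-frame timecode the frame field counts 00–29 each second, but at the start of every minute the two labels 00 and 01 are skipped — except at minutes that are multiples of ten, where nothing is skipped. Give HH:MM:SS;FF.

Ten DF minutes hold 17982 frames, so frame 894537 lies in block 49 (frames 881118–899099) with 13419 frames into that block.
The block's first minute is 1800 frames and the rest 1798 each; 13419 frames reaches minute 7, so 49 × 18 + 7 × 2 = 896 labels have been skipped so far.
Adding those back, label number 894537 + 896 = 895433 at 30 labels/s is 29847 s + 23 f = 8 h 17 min 27 s frame 23, i.e. 08:17:27;23.

08:17:27;23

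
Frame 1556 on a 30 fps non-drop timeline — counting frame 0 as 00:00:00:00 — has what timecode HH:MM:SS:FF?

00:00:51:26

1556 ÷ 30 = 51 full seconds, remainder 26 frames.
51 s = 0 h 0 min 51 s.
Timecode: 00:00:51:26.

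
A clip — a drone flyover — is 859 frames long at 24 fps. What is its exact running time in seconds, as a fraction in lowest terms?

859/24 seconds

Running time = 859 ÷ (24) = 859 × 1/24 = 859/24 s.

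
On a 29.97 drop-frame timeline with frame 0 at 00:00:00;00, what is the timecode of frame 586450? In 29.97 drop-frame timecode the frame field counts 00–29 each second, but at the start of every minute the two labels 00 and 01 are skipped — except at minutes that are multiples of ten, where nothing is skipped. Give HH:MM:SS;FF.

05:26:07;28

Ten DF minutes hold 17982 frames, so frame 586450 lies in block 32 (frames 575424–593405) with 11026 frames into that block.
The block's first minute is 1800 frames and the rest 1798 each; 11026 frames reaches minute 6, so 32 × 18 + 6 × 2 = 588 labels have been skipped so far.
Adding those back, label number 586450 + 588 = 587038 at 30 labels/s is 19567 s + 28 f = 5 h 26 min 7 s frame 28, i.e. 05:26:07;28.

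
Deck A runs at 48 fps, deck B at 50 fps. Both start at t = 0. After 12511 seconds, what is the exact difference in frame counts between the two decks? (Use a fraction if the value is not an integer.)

25022 frames

A emits 48 × 12511 = 600528 frames; B emits 50 × 12511 = 625550.
Difference = 25022 frames; B is ahead of A.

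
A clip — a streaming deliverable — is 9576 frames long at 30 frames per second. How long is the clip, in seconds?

319.2 seconds

Running time = 9576 / (30) = 319.2 s.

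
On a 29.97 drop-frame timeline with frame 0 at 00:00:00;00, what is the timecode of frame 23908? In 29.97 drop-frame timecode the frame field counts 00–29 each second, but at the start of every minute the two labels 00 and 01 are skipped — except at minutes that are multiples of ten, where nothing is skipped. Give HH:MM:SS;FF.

Ten DF minutes hold 17982 frames, so frame 23908 lies in block 1 (frames 17982–35963) with 5926 frames into that block.
The block's first minute is 1800 frames and the rest 1798 each; 5926 frames reaches minute 3, so 1 × 18 + 3 × 2 = 24 labels have been skipped so far.
Adding those back, label number 23908 + 24 = 23932 at 30 labels/s is 797 s + 22 f = 0 h 13 min 17 s frame 22, i.e. 00:13:17;22.

00:13:17;22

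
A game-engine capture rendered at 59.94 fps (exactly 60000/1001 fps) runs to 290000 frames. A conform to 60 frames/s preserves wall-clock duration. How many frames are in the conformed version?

290290 frames

Target frames = source frames × (target rate / source rate) = 290000 × (60)/(60000/1001) = 290000 × 1001/1000 = 290290.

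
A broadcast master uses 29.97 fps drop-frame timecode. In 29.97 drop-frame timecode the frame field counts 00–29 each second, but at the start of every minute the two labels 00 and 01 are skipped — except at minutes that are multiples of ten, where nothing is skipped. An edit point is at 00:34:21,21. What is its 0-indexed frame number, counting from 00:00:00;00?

As if non-drop at 30 labels/s: (0 × 3600 + 34 × 60 + 21) × 30 + 21 = 61851.
Minute boundaries passed: 34; those not divisible by 10: 34 − 3 = 31; dropped labels = 2 × 31 = 62.
Actual frame index = 61851 − 62 = 61789.

61789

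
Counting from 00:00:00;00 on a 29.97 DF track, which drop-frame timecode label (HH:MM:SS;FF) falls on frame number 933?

Ten DF minutes hold 17982 frames, so frame 933 lies in block 0 (frames 0–17981) with 933 frames into that block.
The block's first minute is 1800 frames and the rest 1798 each; 933 frames reaches minute 0, so 0 × 18 + 0 × 2 = 0 labels have been skipped so far.
Adding those back, label number 933 + 0 = 933 at 30 labels/s is 31 s + 3 f = 0 h 0 min 31 s frame 3, i.e. 00:00:31;03.

00:00:31;03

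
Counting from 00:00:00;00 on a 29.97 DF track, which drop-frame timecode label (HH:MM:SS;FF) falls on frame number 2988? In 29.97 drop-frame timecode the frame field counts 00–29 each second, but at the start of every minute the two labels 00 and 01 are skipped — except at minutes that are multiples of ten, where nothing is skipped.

00:01:39;20

Ten DF minutes hold 17982 frames, so frame 2988 lies in block 0 (frames 0–17981) with 2988 frames into that block.
The block's first minute is 1800 frames and the rest 1798 each; 2988 frames reaches minute 1, so 0 × 18 + 1 × 2 = 2 labels have been skipped so far.
Adding those back, label number 2988 + 2 = 2990 at 30 labels/s is 99 s + 20 f = 0 h 1 min 39 s frame 20, i.e. 00:01:39;20.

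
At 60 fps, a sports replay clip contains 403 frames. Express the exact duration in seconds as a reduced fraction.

Running time = 403 ÷ (60) = 403 × 1/60 = 403/60 s.

403/60 seconds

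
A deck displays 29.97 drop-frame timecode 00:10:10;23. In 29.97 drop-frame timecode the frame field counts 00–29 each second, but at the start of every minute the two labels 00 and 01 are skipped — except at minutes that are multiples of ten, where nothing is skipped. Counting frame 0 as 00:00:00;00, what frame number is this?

18305

Complete 10-minute blocks: 1, each 17982 frames → 17982.
Remaining 0 whole minutes in the current block: 0 frames.
Within the current minute: 10 × 30 + 23 = 323. Total = 17982 + 0 + 323 = 18305.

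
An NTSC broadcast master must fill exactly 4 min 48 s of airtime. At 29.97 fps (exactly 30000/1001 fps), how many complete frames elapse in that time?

4 min 48 s = 288 s.
Frames = 288 × 30000/1001 = 8640000/1001 ≈ 8631.3686.
Complete frames: 8631.

8631 frames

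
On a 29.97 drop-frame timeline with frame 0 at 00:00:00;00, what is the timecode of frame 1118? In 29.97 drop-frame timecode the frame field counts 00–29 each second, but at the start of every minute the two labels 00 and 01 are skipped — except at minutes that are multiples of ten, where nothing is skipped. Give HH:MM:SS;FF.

Ten DF minutes hold 17982 frames, so frame 1118 lies in block 0 (frames 0–17981) with 1118 frames into that block.
The block's first minute is 1800 frames and the rest 1798 each; 1118 frames reaches minute 0, so 0 × 18 + 0 × 2 = 0 labels have been skipped so far.
Adding those back, label number 1118 + 0 = 1118 at 30 labels/s is 37 s + 8 f = 0 h 0 min 37 s frame 8, i.e. 00:00:37;08.

00:00:37;08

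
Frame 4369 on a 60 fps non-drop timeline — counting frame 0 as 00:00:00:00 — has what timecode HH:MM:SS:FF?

00:01:12:49

4369 ÷ 60 = 72 full seconds, remainder 49 frames.
72 s = 0 h 1 min 12 s.
Timecode: 00:01:12:49.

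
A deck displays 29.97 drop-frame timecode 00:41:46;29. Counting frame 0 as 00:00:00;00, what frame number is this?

Complete 10-minute blocks: 4, each 17982 frames → 71928.
Remaining 1 whole minute in the current block: 1800 + 0 × 1798 = 1800 frames.
Within the current minute: 46 × 30 + 29 − 2 = 1407 (labels ;00/;01 skipped at this minute). Total = 71928 + 1800 + 1407 = 75135.

75135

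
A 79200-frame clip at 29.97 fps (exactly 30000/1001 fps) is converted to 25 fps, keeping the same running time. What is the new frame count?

Target frames = source frames × (target rate / source rate) = 79200 × (25)/(30000/1001) = 79200 × 1001/1200 = 66066.

66066 frames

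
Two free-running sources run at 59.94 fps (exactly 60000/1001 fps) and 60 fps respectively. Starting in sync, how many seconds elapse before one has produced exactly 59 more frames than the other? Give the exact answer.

The gap grows by |60 − 60000/1001| = 60/1001 frames per second.
Time for a 59-frame gap: 59 ÷ (60/1001) = 59059/60 s.

59059/60 seconds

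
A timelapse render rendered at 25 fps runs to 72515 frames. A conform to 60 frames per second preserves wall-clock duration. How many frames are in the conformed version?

Target frames = source frames × (target rate / source rate) = 72515 × (60)/(25) = 72515 × 12/5 = 174036.

174036 frames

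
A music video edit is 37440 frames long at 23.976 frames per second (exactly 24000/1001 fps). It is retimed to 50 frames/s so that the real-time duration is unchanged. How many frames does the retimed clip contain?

78078 frames

Target frames = source frames × (target rate / source rate) = 37440 × (50)/(24000/1001) = 37440 × 1001/480 = 78078.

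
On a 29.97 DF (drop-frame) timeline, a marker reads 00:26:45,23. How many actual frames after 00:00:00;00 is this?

48125

Complete 10-minute blocks: 2, each 17982 frames → 35964.
Remaining 6 whole minutes in the current block: 1800 + 5 × 1798 = 10790 frames.
Within the current minute: 45 × 30 + 23 − 2 = 1371 (labels ;00/;01 skipped at this minute). Total = 35964 + 10790 + 1371 = 48125.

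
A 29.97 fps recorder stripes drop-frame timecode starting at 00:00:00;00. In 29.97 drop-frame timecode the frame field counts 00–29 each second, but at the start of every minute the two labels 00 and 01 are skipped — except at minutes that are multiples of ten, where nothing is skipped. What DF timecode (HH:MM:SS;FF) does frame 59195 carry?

00:32:55;03

Each 10-minute DF block holds 10 × 60 × 30 − 9 × 2 = 17982 frames. 59195 ÷ 17982 → 3 full blocks, remainder 5249.
Within the partial block the first minute is 1800 frames and each further minute 1798, so 2 further minute boundaries passed. Total skipped labels = 18 × 3 + 2 × 2 = 58.
Non-drop label index = 59195 + 58 = 59253; at 30 labels/s that is 00:32:55:03, i.e. DF 00:32:55;03.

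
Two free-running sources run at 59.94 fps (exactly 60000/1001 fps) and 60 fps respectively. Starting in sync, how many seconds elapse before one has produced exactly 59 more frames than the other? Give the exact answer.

59059/60 seconds

The gap grows by |60 − 60000/1001| = 60/1001 frames per second.
Time for a 59-frame gap: 59 ÷ (60/1001) = 59059/60 s.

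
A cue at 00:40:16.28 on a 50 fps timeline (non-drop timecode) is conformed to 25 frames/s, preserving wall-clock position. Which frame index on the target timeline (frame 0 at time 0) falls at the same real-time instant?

frame 60414

Source frame index: (0×3600 + 40×60 + 16) × 50 + 28 = 120828.
Real time: 120828 / (50) = 60414/25 s.
Target frame: (60414/25) × (25) = 60414.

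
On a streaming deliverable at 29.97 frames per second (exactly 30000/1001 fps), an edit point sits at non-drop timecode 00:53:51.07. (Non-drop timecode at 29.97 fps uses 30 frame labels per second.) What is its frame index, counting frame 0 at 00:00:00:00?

frame 96937

Total seconds to the label: (0 × 3600 + 53 × 60 + 51) = 3231.
Frame index = 3231 × 30 + 7 = 96937.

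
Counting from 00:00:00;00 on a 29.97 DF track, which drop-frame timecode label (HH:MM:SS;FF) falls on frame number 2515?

00:01:23;27

Each 10-minute DF block holds 10 × 60 × 30 − 9 × 2 = 17982 frames. 2515 ÷ 17982 → 0 full blocks, remainder 2515.
Within the partial block the first minute is 1800 frames and each further minute 1798, so 1 further minute boundary passed. Total skipped labels = 18 × 0 + 2 × 1 = 2.
Non-drop label index = 2515 + 2 = 2517; at 30 labels/s that is 00:01:23:27, i.e. DF 00:01:23;27.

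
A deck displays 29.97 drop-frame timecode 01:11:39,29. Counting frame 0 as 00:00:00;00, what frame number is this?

As if non-drop at 30 labels/s: (1 × 3600 + 11 × 60 + 39) × 30 + 29 = 128999.
Minute boundaries passed: 71; those not divisible by 10: 71 − 7 = 64; dropped labels = 2 × 64 = 128.
Actual frame index = 128999 − 128 = 128871.

128871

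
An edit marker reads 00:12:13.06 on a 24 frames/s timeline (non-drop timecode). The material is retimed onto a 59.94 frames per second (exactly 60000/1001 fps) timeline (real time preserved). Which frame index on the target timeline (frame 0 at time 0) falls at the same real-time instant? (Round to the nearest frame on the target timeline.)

frame 43951

Source frame index: (0×3600 + 12×60 + 13) × 24 + 6 = 17598.
Real time: 17598 / (24) = 2933/4 s.
Target frame: (2933/4) × (60000/1001) = 6285000/143 ≈ 43951.049 → 43951.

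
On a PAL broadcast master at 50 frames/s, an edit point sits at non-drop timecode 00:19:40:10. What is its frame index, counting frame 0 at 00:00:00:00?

Total seconds to the label: (0 × 3600 + 19 × 60 + 40) = 1180.
Frame index = 1180 × 50 + 10 = 59010.

frame 59010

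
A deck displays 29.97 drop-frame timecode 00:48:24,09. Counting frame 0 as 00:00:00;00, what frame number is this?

87041

Complete 10-minute blocks: 4, each 17982 frames → 71928.
Remaining 8 whole minutes in the current block: 1800 + 7 × 1798 = 14386 frames.
Within the current minute: 24 × 30 + 9 − 2 = 727 (labels ;00/;01 skipped at this minute). Total = 71928 + 14386 + 727 = 87041.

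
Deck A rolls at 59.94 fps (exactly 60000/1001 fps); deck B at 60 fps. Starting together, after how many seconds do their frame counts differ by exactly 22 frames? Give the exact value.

The gap grows by |60 − 60000/1001| = 60/1001 frames per second.
Time for a 22-frame gap: 22 ÷ (60/1001) = 11011/30 s.

11011/30 seconds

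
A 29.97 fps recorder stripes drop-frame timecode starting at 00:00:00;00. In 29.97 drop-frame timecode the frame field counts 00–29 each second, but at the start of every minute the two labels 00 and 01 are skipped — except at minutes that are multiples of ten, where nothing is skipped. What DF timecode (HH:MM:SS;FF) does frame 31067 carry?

Each 10-minute DF block holds 10 × 60 × 30 − 9 × 2 = 17982 frames. 31067 ÷ 17982 → 1 full block, remainder 13085.
Within the partial block the first minute is 1800 frames and each further minute 1798, so 7 further minute boundaries passed. Total skipped labels = 18 × 1 + 2 × 7 = 32.
Non-drop label index = 31067 + 32 = 31099; at 30 labels/s that is 00:17:16:19, i.e. DF 00:17:16;19.

00:17:16;19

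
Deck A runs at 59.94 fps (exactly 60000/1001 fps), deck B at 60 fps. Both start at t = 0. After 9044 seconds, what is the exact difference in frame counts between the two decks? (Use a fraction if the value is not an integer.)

A emits 60000/1001 × 9044 = 77520000/143 frames; B emits 60 × 9044 = 542640.
Difference = 77520/143 frames (≈ 542.0979); B is ahead of A.

77520/143 frames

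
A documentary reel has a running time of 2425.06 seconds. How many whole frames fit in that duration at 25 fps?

Frames = 2425.06 × 25 = 121253/2 ≈ 60626.5000.
Complete frames: 60626.

60626 frames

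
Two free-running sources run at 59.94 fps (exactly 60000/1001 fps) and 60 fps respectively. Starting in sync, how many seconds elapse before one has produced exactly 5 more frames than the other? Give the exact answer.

The gap grows by |60 − 60000/1001| = 60/1001 frames per second.
Time for a 5-frame gap: 5 ÷ (60/1001) = 1001/12 s.

1001/12 seconds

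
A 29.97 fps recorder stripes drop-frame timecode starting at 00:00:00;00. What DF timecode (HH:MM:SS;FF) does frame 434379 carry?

Each 10-minute DF block holds 10 × 60 × 30 − 9 × 2 = 17982 frames. 434379 ÷ 17982 → 24 full blocks, remainder 2811.
Within the partial block the first minute is 1800 frames and each further minute 1798, so 1 further minute boundary passed. Total skipped labels = 18 × 24 + 2 × 1 = 434.
Non-drop label index = 434379 + 434 = 434813; at 30 labels/s that is 04:01:33:23, i.e. DF 04:01:33;23.

04:01:33;23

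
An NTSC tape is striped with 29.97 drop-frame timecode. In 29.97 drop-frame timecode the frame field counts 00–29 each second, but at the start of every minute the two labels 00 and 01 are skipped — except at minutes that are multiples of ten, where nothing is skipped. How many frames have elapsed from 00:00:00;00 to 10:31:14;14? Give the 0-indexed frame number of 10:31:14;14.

1135098

Complete 10-minute blocks: 63, each 17982 frames → 1132866.
Remaining 1 whole minute in the current block: 1800 + 0 × 1798 = 1800 frames.
Within the current minute: 14 × 30 + 14 − 2 = 432 (labels ;00/;01 skipped at this minute). Total = 1132866 + 1800 + 432 = 1135098.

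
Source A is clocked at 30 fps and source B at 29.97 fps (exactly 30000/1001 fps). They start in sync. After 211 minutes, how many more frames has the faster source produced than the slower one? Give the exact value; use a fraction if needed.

379800/1001 frames

211 min = 12660 s.
A emits 30 × 12660 = 379800 frames; B emits 30000/1001 × 12660 = 379800000/1001.
Difference = 379800/1001 frames (≈ 379.4206); B is behind A.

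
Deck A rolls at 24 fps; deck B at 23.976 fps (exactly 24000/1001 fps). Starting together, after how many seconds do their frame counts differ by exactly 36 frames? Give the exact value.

1501.5 seconds

The gap grows by |24000/1001 − 24| = 24/1001 frames per second.
Time for a 36-frame gap: 36 ÷ (24/1001) = 1501.5 s.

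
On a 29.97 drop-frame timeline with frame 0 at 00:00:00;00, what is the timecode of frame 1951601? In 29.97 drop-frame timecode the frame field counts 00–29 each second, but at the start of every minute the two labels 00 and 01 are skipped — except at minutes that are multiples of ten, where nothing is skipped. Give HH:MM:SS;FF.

18:05:18;15

Each 10-minute DF block holds 10 × 60 × 30 − 9 × 2 = 17982 frames. 1951601 ÷ 17982 → 108 full blocks, remainder 9545.
Within the partial block the first minute is 1800 frames and each further minute 1798, so 5 further minute boundaries passed. Total skipped labels = 18 × 108 + 2 × 5 = 1954.
Non-drop label index = 1951601 + 1954 = 1953555; at 30 labels/s that is 18:05:18:15, i.e. DF 18:05:18;15.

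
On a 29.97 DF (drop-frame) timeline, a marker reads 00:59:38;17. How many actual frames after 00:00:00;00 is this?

107249

Complete 10-minute blocks: 5, each 17982 frames → 89910.
Remaining 9 whole minutes in the current block: 1800 + 8 × 1798 = 16184 frames.
Within the current minute: 38 × 30 + 17 − 2 = 1155 (labels ;00/;01 skipped at this minute). Total = 89910 + 16184 + 1155 = 107249.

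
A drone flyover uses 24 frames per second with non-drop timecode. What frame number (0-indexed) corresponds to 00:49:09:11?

Total seconds to the label: (0 × 3600 + 49 × 60 + 9) = 2949.
Frame index = 2949 × 24 + 11 = 70787.

70787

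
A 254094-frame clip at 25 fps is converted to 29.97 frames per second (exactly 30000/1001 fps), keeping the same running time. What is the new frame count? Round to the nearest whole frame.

Frames at target rate = 254094 × (30000/1001) / (25) = 304912800/1001 ≈ 304608.192.
Nearest whole frame: 304608.

304608 frames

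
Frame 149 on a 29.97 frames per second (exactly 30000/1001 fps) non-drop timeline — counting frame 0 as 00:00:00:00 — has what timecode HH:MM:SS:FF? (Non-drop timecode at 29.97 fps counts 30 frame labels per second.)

149 ÷ 30 = 4 full seconds, remainder 29 frames.
4 s = 0 h 0 min 4 s.
Timecode: 00:00:04:29.

00:00:04:29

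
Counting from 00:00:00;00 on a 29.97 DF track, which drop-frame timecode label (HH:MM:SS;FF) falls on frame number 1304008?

Each 10-minute DF block holds 10 × 60 × 30 − 9 × 2 = 17982 frames. 1304008 ÷ 17982 → 72 full blocks, remainder 9304.
Within the partial block the first minute is 1800 frames and each further minute 1798, so 5 further minute boundaries passed. Total skipped labels = 18 × 72 + 2 × 5 = 1306.
Non-drop label index = 1304008 + 1306 = 1305314; at 30 labels/s that is 12:05:10:14, i.e. DF 12:05:10;14.

12:05:10;14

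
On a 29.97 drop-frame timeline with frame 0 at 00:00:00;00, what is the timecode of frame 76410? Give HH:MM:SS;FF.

Ten DF minutes hold 17982 frames, so frame 76410 lies in block 4 (frames 71928–89909) with 4482 frames into that block.
The block's first minute is 1800 frames and the rest 1798 each; 4482 frames reaches minute 2, so 4 × 18 + 2 × 2 = 76 labels have been skipped so far.
Adding those back, label number 76410 + 76 = 76486 at 30 labels/s is 2549 s + 16 f = 0 h 42 min 29 s frame 16, i.e. 00:42:29;16.

00:42:29;16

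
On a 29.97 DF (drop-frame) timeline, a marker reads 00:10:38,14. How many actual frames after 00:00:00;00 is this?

19136

Complete 10-minute blocks: 1, each 17982 frames → 17982.
Remaining 0 whole minutes in the current block: 0 frames.
Within the current minute: 38 × 30 + 14 = 1154. Total = 17982 + 0 + 1154 = 19136.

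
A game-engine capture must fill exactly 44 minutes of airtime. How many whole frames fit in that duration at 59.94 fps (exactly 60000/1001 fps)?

44 min = 2640 s.
Frames = 2640 × 60000/1001 = 14400000/91 ≈ 158241.7582.
Complete frames: 158241.

158241 frames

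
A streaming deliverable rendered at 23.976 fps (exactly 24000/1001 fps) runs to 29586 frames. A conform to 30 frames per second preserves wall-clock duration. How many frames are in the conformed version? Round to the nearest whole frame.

Frames at target rate = 29586 × (30) / (24000/1001) = 14807793/400 ≈ 37019.482.
Nearest whole frame: 37019.

37019 frames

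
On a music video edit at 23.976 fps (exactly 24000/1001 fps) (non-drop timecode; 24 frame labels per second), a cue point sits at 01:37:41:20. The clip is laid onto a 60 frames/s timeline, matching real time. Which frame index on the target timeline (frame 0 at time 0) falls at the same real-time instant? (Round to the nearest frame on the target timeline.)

Source frame index: (1×3600 + 37×60 + 41) × 24 + 20 = 140684.
Real time: 140684 / (24000/1001) = 35206171/6000 s.
Target frame: (35206171/6000) × (60) = 35206171/100 ≈ 352061.710 → 352062.

frame 352062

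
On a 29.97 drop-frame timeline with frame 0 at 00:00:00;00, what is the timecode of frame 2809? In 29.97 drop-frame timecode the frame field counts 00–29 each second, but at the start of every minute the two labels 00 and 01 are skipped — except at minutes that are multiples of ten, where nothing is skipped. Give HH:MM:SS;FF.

Each 10-minute DF block holds 10 × 60 × 30 − 9 × 2 = 17982 frames. 2809 ÷ 17982 → 0 full blocks, remainder 2809.
Within the partial block the first minute is 1800 frames and each further minute 1798, so 1 further minute boundary passed. Total skipped labels = 18 × 0 + 2 × 1 = 2.
Non-drop label index = 2809 + 2 = 2811; at 30 labels/s that is 00:01:33:21, i.e. DF 00:01:33;21.

00:01:33;21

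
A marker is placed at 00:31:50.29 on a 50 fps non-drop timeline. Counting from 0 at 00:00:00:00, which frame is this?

Total seconds to the label: (0 × 3600 + 31 × 60 + 50) = 1910.
Frame index = 1910 × 50 + 29 = 95529.

95529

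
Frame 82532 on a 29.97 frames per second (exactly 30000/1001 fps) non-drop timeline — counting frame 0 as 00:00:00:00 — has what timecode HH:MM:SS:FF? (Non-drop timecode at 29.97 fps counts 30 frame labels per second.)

00:45:51:02

82532 ÷ 30 = 2751 full seconds, remainder 2 frames.
2751 s = 0 h 45 min 51 s.
Timecode: 00:45:51:02.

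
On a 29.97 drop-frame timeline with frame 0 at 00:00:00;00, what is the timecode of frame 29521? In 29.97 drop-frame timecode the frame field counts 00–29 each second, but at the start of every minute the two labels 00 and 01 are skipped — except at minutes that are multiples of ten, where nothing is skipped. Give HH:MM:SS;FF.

Each 10-minute DF block holds 10 × 60 × 30 − 9 × 2 = 17982 frames. 29521 ÷ 17982 → 1 full block, remainder 11539.
Within the partial block the first minute is 1800 frames and each further minute 1798, so 6 further minute boundaries passed. Total skipped labels = 18 × 1 + 2 × 6 = 30.
Non-drop label index = 29521 + 30 = 29551; at 30 labels/s that is 00:16:25:01, i.e. DF 00:16:25;01.

00:16:25;01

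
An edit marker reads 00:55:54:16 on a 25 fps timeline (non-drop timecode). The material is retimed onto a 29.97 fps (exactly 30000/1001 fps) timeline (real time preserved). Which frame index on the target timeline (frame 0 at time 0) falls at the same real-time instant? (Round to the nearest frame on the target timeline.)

frame 100539

Source frame index: (0×3600 + 55×60 + 54) × 25 + 16 = 83866.
Real time: 83866 / (25) = 83866/25 s.
Target frame: (83866/25) × (30000/1001) = 100639200/1001 ≈ 100538.661 → 100539.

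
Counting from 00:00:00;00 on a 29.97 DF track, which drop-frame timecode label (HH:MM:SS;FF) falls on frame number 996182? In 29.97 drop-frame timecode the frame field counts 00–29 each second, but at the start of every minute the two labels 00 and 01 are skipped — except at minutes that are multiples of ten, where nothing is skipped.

09:13:59;08

Each 10-minute DF block holds 10 × 60 × 30 − 9 × 2 = 17982 frames. 996182 ÷ 17982 → 55 full blocks, remainder 7172.
Within the partial block the first minute is 1800 frames and each further minute 1798, so 3 further minute boundaries passed. Total skipped labels = 18 × 55 + 2 × 3 = 996.
Non-drop label index = 996182 + 996 = 997178; at 30 labels/s that is 09:13:59:08, i.e. DF 09:13:59;08.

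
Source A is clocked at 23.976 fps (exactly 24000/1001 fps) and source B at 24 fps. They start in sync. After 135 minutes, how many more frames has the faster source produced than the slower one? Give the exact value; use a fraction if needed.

194400/1001 frames

135 min = 8100 s.
A emits 24000/1001 × 8100 = 194400000/1001 frames; B emits 24 × 8100 = 194400.
Difference = 194400/1001 frames (≈ 194.2058); B is ahead of A.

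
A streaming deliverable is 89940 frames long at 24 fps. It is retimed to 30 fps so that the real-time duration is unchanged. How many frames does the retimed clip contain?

112425 frames

Target frames = source frames × (target rate / source rate) = 89940 × (30)/(24) = 89940 × 5/4 = 112425.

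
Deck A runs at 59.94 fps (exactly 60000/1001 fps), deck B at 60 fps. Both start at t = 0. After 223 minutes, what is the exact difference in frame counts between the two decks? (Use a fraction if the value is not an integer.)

802800/1001 frames

223 min = 13380 s.
A emits 60000/1001 × 13380 = 802800000/1001 frames; B emits 60 × 13380 = 802800.
Difference = 802800/1001 frames (≈ 801.9980); B is ahead of A.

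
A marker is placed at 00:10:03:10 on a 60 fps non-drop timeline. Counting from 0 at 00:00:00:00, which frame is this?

frame 36190

Total seconds to the label: (0 × 3600 + 10 × 60 + 3) = 603.
Frame index = 603 × 60 + 10 = 36190.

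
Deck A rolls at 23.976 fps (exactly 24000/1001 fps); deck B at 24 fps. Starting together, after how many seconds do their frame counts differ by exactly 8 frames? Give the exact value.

The gap grows by |24 − 24000/1001| = 24/1001 frames per second.
Time for a 8-frame gap: 8 ÷ (24/1001) = 1001/3 s.

1001/3 seconds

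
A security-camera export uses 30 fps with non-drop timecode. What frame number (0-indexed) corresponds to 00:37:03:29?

Total seconds to the label: (0 × 3600 + 37 × 60 + 3) = 2223.
Frame index = 2223 × 30 + 29 = 66719.

frame 66719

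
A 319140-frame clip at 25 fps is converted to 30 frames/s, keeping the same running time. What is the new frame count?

382968 frames

Target frames = source frames × (target rate / source rate) = 319140 × (30)/(25) = 319140 × 6/5 = 382968.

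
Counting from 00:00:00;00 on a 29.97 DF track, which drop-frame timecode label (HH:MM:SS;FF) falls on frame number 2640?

Ten DF minutes hold 17982 frames, so frame 2640 lies in block 0 (frames 0–17981) with 2640 frames into that block.
The block's first minute is 1800 frames and the rest 1798 each; 2640 frames reaches minute 1, so 0 × 18 + 1 × 2 = 2 labels have been skipped so far.
Adding those back, label number 2640 + 2 = 2642 at 30 labels/s is 88 s + 2 f = 0 h 1 min 28 s frame 2, i.e. 00:01:28;02.

00:01:28;02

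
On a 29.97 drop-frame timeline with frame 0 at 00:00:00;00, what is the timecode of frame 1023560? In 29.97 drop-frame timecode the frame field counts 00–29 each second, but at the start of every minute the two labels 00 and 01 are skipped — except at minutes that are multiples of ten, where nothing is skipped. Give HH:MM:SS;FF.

Ten DF minutes hold 17982 frames, so frame 1023560 lies in block 56 (frames 1006992–1024973) with 16568 frames into that block.
The block's first minute is 1800 frames and the rest 1798 each; 16568 frames reaches minute 9, so 56 × 18 + 9 × 2 = 1026 labels have been skipped so far.
Adding those back, label number 1023560 + 1026 = 1024586 at 30 labels/s is 34152 s + 26 f = 9 h 29 min 12 s frame 26, i.e. 09:29:12;26.

09:29:12;26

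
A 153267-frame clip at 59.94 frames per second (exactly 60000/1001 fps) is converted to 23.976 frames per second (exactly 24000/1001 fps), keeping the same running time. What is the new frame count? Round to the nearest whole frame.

61307 frames

Frames at target rate = 153267 × (24000/1001) / (60000/1001) = 306534/5 ≈ 61306.800.
Nearest whole frame: 61307.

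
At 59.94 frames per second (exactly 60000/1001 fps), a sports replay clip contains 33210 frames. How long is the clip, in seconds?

554.0535 seconds

Running time = 33210 / (60000/1001) = 554.0535 s.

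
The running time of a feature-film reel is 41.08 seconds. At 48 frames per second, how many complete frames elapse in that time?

1971 frames

Frames = 41.08 × 48 = 49296/25 ≈ 1971.8400.
Complete frames: 1971.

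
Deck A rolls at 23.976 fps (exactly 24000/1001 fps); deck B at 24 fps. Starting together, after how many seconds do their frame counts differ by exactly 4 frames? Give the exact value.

1001/6 seconds

The gap grows by |24 − 24000/1001| = 24/1001 frames per second.
Time for a 4-frame gap: 4 ÷ (24/1001) = 1001/6 s.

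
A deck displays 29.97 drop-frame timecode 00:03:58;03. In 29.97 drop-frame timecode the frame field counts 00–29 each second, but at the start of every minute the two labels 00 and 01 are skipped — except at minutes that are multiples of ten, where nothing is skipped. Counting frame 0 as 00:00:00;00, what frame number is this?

As if non-drop at 30 labels/s: (0 × 3600 + 3 × 60 + 58) × 30 + 3 = 7143.
Minute boundaries passed: 3; those not divisible by 10: 3 − 0 = 3; dropped labels = 2 × 3 = 6.
Actual frame index = 7143 − 6 = 7137.

7137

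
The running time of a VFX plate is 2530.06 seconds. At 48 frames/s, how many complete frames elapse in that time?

121442 frames

Frames = 2530.06 × 48 = 3036072/25 ≈ 121442.8800.
Complete frames: 121442.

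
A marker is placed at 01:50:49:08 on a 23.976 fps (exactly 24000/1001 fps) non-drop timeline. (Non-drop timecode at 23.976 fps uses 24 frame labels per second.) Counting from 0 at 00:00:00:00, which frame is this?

Total seconds to the label: (1 × 3600 + 50 × 60 + 49) = 6649.
Frame index = 6649 × 24 + 8 = 159584.

frame 159584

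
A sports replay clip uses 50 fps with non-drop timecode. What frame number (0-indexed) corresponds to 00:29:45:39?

Total seconds to the label: (0 × 3600 + 29 × 60 + 45) = 1785.
Frame index = 1785 × 50 + 39 = 89289.

frame 89289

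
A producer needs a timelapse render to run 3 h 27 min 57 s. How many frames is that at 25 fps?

311925 frames

3 h 27 min 57 s = 12477 s.
Frames = 12477 × 25 = 311925.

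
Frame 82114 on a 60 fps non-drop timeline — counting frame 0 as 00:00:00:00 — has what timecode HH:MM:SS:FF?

00:22:48:34

82114 ÷ 60 = 1368 full seconds, remainder 34 frames.
1368 s = 0 h 22 min 48 s.
Timecode: 00:22:48:34.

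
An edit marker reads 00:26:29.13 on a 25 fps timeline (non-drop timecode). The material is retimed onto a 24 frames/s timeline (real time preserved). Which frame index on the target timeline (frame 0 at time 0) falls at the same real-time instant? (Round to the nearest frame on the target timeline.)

frame 38148

Source frame index: (0×3600 + 26×60 + 29) × 25 + 13 = 39738.
Real time: 39738 / (25) = 39738/25 s.
Target frame: (39738/25) × (24) = 953712/25 ≈ 38148.480 → 38148.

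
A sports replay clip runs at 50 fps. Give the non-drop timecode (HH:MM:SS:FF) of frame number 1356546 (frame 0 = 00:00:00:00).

07:32:10:46

1356546 ÷ 50 = 27130 full seconds, remainder 46 frames.
27130 s = 7 h 32 min 10 s.
Timecode: 07:32:10:46.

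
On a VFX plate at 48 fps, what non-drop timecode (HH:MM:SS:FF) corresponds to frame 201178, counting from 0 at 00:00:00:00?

201178 ÷ 48 = 4191 full seconds, remainder 10 frames.
4191 s = 1 h 9 min 51 s.
Timecode: 01:09:51:10.

01:09:51:10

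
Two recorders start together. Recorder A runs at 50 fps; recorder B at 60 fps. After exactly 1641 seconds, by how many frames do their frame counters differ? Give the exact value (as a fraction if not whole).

A emits 50 × 1641 = 82050 frames; B emits 60 × 1641 = 98460.
Difference = 16410 frames; B is ahead of A.

16410 frames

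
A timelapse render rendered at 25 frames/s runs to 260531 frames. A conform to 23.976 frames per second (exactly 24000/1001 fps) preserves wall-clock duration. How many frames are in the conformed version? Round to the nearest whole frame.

Frames at target rate = 260531 × (24000/1001) / (25) = 250109760/1001 ≈ 249859.900.
Nearest whole frame: 249860.

249860 frames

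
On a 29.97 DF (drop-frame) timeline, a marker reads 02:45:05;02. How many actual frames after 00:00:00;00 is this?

Complete 10-minute blocks: 16, each 17982 frames → 287712.
Remaining 5 whole minutes in the current block: 1800 + 4 × 1798 = 8992 frames.
Within the current minute: 5 × 30 + 2 − 2 = 150 (labels ;00/;01 skipped at this minute). Total = 287712 + 8992 + 150 = 296854.

296854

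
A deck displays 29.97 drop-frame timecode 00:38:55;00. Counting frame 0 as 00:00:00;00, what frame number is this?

As if non-drop at 30 labels/s: (0 × 3600 + 38 × 60 + 55) × 30 + 0 = 70050.
Minute boundaries passed: 38; those not divisible by 10: 38 − 3 = 35; dropped labels = 2 × 35 = 70.
Actual frame index = 70050 − 70 = 69980.

69980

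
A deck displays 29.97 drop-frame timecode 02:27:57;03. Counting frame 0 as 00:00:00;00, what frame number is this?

Complete 10-minute blocks: 14, each 17982 frames → 251748.
Remaining 7 whole minutes in the current block: 1800 + 6 × 1798 = 12588 frames.
Within the current minute: 57 × 30 + 3 − 2 = 1711 (labels ;00/;01 skipped at this minute). Total = 251748 + 12588 + 1711 = 266047.

266047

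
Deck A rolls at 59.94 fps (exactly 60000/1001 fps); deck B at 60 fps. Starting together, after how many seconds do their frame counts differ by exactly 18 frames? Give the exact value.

The gap grows by |60 − 60000/1001| = 60/1001 frames per second.
Time for a 18-frame gap: 18 ÷ (60/1001) = 300.3 s.

300.3 seconds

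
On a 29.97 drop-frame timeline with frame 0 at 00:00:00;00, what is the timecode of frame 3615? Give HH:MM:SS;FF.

00:02:00;19

Each 10-minute DF block holds 10 × 60 × 30 − 9 × 2 = 17982 frames. 3615 ÷ 17982 → 0 full blocks, remainder 3615.
Within the partial block the first minute is 1800 frames and each further minute 1798, so 2 further minute boundaries passed. Total skipped labels = 18 × 0 + 2 × 2 = 4.
Non-drop label index = 3615 + 4 = 3619; at 30 labels/s that is 00:02:00:19, i.e. DF 00:02:00;19.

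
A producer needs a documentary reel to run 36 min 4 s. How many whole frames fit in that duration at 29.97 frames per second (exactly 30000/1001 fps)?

64855 frames

36 min 4 s = 2164 s.
Frames = 2164 × 30000/1001 = 64920000/1001 ≈ 64855.1449.
Complete frames: 64855.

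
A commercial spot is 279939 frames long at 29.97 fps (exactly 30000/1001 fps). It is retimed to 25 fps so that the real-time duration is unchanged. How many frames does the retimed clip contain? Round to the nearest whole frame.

233516 frames

Frames at target rate = 279939 × (25) / (30000/1001) = 93406313/400 ≈ 233515.783.
Nearest whole frame: 233516.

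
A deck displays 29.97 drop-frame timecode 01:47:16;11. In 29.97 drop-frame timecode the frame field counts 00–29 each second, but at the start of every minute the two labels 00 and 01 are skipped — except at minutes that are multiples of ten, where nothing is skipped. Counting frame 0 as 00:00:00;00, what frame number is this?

As if non-drop at 30 labels/s: (1 × 3600 + 47 × 60 + 16) × 30 + 11 = 193091.
Minute boundaries passed: 107; those not divisible by 10: 107 − 10 = 97; dropped labels = 2 × 97 = 194.
Actual frame index = 193091 − 194 = 192897.

192897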